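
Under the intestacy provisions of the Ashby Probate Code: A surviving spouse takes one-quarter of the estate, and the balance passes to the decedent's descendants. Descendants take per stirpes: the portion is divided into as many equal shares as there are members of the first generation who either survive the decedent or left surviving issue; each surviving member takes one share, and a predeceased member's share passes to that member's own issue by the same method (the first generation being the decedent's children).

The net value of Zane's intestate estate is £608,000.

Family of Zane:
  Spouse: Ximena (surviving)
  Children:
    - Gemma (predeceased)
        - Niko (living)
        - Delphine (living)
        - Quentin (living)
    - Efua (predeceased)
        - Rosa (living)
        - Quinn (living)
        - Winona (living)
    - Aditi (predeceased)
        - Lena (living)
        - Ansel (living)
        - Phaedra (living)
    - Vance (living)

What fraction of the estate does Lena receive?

Lena receives 1/16 of the estate.

Ximena takes one-quarter of £608,000 = £152,000. The remaining £456,000 passes to the descendants.
The descendants' portion (£456,000) is divided into 4 shares of £114,000: Vance takes £114,000; Gemma's £114,000 share passes to Gemma's issue; Efua's £114,000 share passes to Efua's issue; Aditi's £114,000 share passes to Aditi's issue.
Gemma's share (£114,000) is divided into 3 shares of £38,000: Niko, Delphine, and Quentin each take £38,000.
Efua's share (£114,000) is divided into 3 shares of £38,000: Rosa, Quinn, and Winona each take £38,000.
Aditi's share (£114,000) is divided into 3 shares of £38,000: Lena, Ansel, and Phaedra each take £38,000.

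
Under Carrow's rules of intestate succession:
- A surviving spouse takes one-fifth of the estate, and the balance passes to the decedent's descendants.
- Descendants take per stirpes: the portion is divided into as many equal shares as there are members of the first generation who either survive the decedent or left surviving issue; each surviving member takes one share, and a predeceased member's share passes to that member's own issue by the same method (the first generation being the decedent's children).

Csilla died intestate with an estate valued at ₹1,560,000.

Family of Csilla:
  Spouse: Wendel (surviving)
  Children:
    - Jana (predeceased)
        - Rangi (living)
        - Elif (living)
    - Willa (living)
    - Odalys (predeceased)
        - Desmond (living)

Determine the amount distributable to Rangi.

Wendel takes one-fifth of ₹1,560,000 = ₹312,000. The remaining ₹1,248,000 passes to the descendants.
The descendants' portion (₹1,248,000) is divided into 3 shares of ₹416,000: Willa takes ₹416,000; Jana's ₹416,000 share passes to Jana's issue; Odalys's ₹416,000 share passes to Odalys's issue.
Jana's share (₹416,000) is divided into 2 shares of ₹208,000: Rangi and Elif each take ₹208,000.
Odalys's share (₹416,000) passes entirely to Desmond.

Rangi receives ₹208,000.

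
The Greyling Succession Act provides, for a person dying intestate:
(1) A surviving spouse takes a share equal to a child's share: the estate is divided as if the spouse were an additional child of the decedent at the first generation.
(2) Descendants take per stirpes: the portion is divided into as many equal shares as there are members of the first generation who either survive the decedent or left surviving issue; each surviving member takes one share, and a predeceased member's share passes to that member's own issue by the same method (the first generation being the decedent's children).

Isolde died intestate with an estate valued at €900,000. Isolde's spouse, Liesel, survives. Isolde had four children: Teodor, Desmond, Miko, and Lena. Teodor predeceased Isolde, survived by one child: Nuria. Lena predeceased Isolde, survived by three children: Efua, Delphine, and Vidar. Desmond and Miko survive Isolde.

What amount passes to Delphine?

The spouse counts as an additional share at the children's level, so there are 5 primary shares of €180,000. Liesel takes one such share (€180,000).
The children's combined portion (€720,000) is divided into 4 shares of €180,000: Desmond and Miko each take €180,000; Teodor's €180,000 share passes to Teodor's issue; Lena's €180,000 share passes to Lena's issue.
Teodor's share (€180,000) passes entirely to Nuria.
Lena's share (€180,000) is divided into 3 shares of €60,000: Efua, Delphine, and Vidar each take €60,000.

Delphine receives €60,000.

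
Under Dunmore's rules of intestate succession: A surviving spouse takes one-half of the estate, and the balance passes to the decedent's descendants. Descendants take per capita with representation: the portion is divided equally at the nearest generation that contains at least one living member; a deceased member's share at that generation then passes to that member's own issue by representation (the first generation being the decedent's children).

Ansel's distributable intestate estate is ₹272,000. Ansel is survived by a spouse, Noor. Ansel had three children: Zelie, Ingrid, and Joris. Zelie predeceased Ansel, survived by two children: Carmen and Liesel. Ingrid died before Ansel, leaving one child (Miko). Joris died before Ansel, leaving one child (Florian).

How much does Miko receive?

Noor takes one-half of ₹272,000 = ₹136,000. The remaining ₹136,000 passes to the descendants.
No child survives, so the initial division is made at the grandchildren's generation.
The descendants' portion (₹136,000) is divided into 4 shares of ₹34,000: Carmen, Liesel, Miko, and Florian each take ₹34,000.

Miko receives ₹34,000.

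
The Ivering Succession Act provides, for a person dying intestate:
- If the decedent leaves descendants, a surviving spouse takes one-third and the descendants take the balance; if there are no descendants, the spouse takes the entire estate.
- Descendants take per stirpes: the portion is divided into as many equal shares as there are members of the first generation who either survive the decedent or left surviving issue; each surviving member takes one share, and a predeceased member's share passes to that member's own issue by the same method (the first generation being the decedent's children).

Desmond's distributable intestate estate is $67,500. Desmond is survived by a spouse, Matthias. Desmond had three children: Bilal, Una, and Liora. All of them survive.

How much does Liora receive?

Liora receives $15,000.

Matthias takes one-third of $67,500 = $22,500. The remaining $45,000 passes to the descendants.
The descendants' portion ($45,000) is divided into 3 shares of $15,000: Bilal, Una, and Liora each take $15,000.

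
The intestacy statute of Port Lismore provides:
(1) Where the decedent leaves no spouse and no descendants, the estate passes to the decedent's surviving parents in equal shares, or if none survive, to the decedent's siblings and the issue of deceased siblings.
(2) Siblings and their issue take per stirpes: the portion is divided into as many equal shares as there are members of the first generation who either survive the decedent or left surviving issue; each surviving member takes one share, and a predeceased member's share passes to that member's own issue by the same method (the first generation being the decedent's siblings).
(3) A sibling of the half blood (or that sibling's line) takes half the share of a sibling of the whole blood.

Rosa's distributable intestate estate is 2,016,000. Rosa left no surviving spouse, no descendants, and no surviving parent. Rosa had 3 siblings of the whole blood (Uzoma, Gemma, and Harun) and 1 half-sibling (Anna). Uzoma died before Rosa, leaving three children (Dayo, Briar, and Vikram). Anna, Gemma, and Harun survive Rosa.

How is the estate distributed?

The entire 2,016,000 passes to the siblings and their issue.
Counting each half-blood sibling's line as half a unit, there are 7/2 units in 2,016,000, so one unit is 576,000. Whole-blood lines (Uzoma, Gemma, and Harun) take 576,000 each; half-blood lines (Anna) take 288,000 each.
Uzoma's share (576,000) is divided into 3 shares of 192,000: Dayo, Briar, and Vikram each take 192,000.

Anna: 288,000; Dayo: 192,000; Briar: 192,000; Vikram: 192,000; Gemma: 576,000; Harun: 576,000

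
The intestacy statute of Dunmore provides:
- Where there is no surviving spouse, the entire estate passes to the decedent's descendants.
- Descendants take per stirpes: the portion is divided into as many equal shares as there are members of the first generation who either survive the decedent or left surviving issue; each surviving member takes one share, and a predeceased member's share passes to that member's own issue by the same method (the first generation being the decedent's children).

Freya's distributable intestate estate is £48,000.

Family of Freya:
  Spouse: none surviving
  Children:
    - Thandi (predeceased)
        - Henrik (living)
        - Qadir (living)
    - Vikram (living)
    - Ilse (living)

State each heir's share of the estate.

Henrik: £8,000; Qadir: £8,000; Vikram: £16,000; Ilse: £16,000

The entire £48,000 passes to the descendants.
That amount (£48,000) is divided into 3 shares of £16,000: Vikram and Ilse each take £16,000; Thandi's £16,000 share passes to Thandi's issue.
Thandi's share (£16,000) is divided into 2 shares of £8,000: Henrik and Qadir each take £8,000.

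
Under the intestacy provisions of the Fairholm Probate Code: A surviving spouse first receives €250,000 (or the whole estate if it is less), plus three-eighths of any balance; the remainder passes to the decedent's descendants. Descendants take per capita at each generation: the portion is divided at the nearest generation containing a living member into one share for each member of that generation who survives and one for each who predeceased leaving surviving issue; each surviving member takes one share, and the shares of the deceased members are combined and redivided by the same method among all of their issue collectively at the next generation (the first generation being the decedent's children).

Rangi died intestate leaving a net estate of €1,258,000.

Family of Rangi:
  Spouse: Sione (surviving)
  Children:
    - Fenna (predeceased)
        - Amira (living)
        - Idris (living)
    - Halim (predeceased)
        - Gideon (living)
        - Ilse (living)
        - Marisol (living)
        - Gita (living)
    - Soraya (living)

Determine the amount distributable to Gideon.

Sione first takes €250,000, leaving a balance of €1,008,000. Sione then takes three-eighths of the balance (€378,000), for a total of €628,000. The remaining €630,000 passes to the descendants.
The descendants' portion (€630,000) is divided at the children's generation into 3 shares of €210,000. Soraya takes €210,000. The 2 shares of the deceased (Fenna and Halim) are combined into a pool of €420,000.
That pool (€420,000) is divided at the grandchildren's generation equally among Amira, Idris, Gideon, Ilse, Marisol, and Gita: €70,000 each.

Gideon receives €70,000.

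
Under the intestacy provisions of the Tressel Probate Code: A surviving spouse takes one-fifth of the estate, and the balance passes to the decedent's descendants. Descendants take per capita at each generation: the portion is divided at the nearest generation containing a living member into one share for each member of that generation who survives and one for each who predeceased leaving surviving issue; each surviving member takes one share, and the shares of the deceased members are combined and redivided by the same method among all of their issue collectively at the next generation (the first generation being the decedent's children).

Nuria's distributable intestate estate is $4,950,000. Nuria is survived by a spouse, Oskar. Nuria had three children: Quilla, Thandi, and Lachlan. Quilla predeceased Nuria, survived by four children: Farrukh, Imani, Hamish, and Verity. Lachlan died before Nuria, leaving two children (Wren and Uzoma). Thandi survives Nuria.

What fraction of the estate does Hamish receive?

Hamish receives 4/45 of the estate.

Oskar takes one-fifth of $4,950,000 = $990,000. The remaining $3,960,000 passes to the descendants.
The descendants' portion ($3,960,000) is divided at the children's generation into 3 shares of $1,320,000. Thandi takes $1,320,000. The 2 shares of the deceased (Quilla and Lachlan) are combined into a pool of $2,640,000.
That pool ($2,640,000) is divided at the grandchildren's generation equally among Farrukh, Imani, Hamish, Verity, Wren, and Uzoma: $440,000 each.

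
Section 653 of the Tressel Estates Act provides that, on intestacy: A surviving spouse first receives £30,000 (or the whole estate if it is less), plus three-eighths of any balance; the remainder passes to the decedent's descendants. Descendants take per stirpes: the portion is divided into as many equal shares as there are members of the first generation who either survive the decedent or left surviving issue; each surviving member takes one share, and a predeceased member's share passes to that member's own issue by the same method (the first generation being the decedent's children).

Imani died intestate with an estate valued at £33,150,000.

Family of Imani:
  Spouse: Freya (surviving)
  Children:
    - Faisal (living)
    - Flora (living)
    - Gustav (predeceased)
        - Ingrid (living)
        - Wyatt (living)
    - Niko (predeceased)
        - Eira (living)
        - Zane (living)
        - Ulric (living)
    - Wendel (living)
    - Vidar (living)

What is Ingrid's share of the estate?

Freya first takes £30,000, leaving a balance of £33,120,000. Freya then takes three-eighths of the balance (£12,420,000), for a total of £12,450,000. The remaining £20,700,000 passes to the descendants.
The descendants' portion (£20,700,000) is divided into 6 shares of £3,450,000: Faisal, Flora, Wendel, and Vidar each take £3,450,000; Gustav's £3,450,000 share passes to Gustav's issue; Niko's £3,450,000 share passes to Niko's issue.
Gustav's share (£3,450,000) is divided into 2 shares of £1,725,000: Ingrid and Wyatt each take £1,725,000.
Niko's share (£3,450,000) is divided into 3 shares of £1,150,000: Eira, Zane, and Ulric each take £1,150,000.

Ingrid receives £1,725,000.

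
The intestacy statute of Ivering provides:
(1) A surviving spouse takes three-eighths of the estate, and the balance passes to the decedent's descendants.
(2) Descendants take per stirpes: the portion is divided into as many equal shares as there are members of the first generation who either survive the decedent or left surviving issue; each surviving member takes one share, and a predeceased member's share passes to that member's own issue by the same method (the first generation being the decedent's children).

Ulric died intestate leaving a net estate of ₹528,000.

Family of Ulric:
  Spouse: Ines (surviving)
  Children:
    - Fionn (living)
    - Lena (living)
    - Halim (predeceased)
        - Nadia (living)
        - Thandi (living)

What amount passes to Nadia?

Nadia receives ₹55,000.

Ines takes three-eighths of ₹528,000 = ₹198,000. The remaining ₹330,000 passes to the descendants.
The descendants' portion (₹330,000) is divided into 3 shares of ₹110,000: Fionn and Lena each take ₹110,000; Halim's ₹110,000 share passes to Halim's issue.
Halim's share (₹110,000) is divided into 2 shares of ₹55,000: Nadia and Thandi each take ₹55,000.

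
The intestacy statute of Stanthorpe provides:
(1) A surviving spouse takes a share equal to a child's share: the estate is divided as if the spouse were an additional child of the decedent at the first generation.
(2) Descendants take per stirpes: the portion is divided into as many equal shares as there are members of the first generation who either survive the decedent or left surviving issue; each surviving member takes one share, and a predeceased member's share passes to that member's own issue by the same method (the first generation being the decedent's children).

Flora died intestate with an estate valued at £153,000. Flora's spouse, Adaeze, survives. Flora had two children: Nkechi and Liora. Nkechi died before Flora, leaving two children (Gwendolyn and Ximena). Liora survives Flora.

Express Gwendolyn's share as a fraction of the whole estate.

The spouse counts as an additional share at the children's level, so there are 3 primary shares of £51,000. Adaeze takes one such share (£51,000).
The children's combined portion (£102,000) is divided into 2 shares of £51,000: Liora takes £51,000; Nkechi's £51,000 share passes to Nkechi's issue.
Nkechi's share (£51,000) is divided into 2 shares of £25,500: Gwendolyn and Ximena each take £25,500.

Gwendolyn receives 1/6 of the estate.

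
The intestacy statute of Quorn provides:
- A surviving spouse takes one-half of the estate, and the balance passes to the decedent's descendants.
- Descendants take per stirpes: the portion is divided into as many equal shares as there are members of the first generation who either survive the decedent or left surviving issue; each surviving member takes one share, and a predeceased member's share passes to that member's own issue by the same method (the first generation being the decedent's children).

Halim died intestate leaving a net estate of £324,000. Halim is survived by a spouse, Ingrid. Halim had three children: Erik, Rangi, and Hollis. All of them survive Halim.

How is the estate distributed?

Ingrid takes one-half of £324,000 = £162,000. The remaining £162,000 passes to the descendants.
The descendants' portion (£162,000) is divided into 3 shares of £54,000: Erik, Rangi, and Hollis each take £54,000.

Ingrid: £162,000; Erik: £54,000; Rangi: £54,000; Hollis: £54,000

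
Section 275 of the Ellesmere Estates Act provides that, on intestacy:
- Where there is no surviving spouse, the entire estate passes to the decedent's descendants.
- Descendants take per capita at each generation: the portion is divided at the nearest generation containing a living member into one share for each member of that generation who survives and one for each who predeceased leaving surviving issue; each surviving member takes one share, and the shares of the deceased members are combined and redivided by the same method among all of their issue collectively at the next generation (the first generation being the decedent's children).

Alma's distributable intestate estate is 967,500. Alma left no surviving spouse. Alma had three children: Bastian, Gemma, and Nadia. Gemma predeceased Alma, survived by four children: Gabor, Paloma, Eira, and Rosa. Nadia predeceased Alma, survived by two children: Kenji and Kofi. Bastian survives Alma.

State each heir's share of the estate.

The entire 967,500 passes to the descendants.
That amount (967,500) is divided at the children's generation into 3 shares of 322,500. Bastian takes 322,500. The 2 shares of the deceased (Gemma and Nadia) are combined into a pool of 645,000.
That pool (645,000) is divided at the grandchildren's generation equally among Gabor, Paloma, Eira, Rosa, Kenji, and Kofi: 107,500 each.

Bastian: 322,500; Gabor: 107,500; Paloma: 107,500; Eira: 107,500; Rosa: 107,500; Kenji: 107,500; Kofi: 107,500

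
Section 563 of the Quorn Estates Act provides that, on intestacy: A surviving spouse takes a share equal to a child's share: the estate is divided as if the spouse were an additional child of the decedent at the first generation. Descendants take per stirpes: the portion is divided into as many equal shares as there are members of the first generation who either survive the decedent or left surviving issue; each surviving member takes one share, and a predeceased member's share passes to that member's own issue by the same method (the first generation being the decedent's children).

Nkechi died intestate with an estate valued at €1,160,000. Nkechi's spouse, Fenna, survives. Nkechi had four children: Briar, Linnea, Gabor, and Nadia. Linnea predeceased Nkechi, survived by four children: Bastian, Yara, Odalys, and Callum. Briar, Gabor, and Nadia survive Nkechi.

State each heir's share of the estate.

Fenna: €232,000; Briar: €232,000; Bastian: €58,000; Yara: €58,000; Odalys: €58,000; Callum: €58,000; Gabor: €232,000; Nadia: €232,000

The spouse counts as an additional share at the children's level, so there are 5 primary shares of €232,000. Fenna takes one such share (€232,000).
The children's combined portion (€928,000) is divided into 4 shares of €232,000: Briar, Gabor, and Nadia each take €232,000; Linnea's €232,000 share passes to Linnea's issue.
Linnea's share (€232,000) is divided into 4 shares of €58,000: Bastian, Yara, Odalys, and Callum each take €58,000.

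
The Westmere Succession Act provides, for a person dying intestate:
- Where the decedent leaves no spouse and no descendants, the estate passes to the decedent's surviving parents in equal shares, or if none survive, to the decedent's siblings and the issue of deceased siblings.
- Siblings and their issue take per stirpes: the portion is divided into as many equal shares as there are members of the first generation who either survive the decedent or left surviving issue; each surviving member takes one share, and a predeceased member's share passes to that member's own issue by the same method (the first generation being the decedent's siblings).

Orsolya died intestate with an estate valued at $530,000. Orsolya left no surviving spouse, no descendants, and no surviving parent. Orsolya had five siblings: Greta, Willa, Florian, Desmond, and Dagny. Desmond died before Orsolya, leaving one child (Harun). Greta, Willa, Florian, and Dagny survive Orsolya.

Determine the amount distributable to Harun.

Harun receives $106,000.

The entire $530,000 passes to the siblings and their issue.
That amount ($530,000) is divided into 5 shares of $106,000: Greta, Willa, Florian, and Dagny each take $106,000; Desmond's $106,000 share passes to Desmond's issue.
Desmond's share ($106,000) passes entirely to Harun.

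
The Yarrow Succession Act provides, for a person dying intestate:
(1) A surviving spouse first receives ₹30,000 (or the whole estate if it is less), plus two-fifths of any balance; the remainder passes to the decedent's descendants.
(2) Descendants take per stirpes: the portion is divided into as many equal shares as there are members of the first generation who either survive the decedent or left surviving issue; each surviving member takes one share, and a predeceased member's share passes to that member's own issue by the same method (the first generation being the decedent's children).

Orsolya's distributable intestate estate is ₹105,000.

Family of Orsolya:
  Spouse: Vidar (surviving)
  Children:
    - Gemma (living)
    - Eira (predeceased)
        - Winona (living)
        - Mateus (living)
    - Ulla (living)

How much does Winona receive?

Vidar first takes ₹30,000, leaving a balance of ₹75,000. Vidar then takes two-fifths of the balance (₹30,000), for a total of ₹60,000. The remaining ₹45,000 passes to the descendants.
The descendants' portion (₹45,000) is divided into 3 shares of ₹15,000: Gemma and Ulla each take ₹15,000; Eira's ₹15,000 share passes to Eira's issue.
Eira's share (₹15,000) is divided into 2 shares of ₹7,500: Winona and Mateus each take ₹7,500.

Winona receives ₹7,500.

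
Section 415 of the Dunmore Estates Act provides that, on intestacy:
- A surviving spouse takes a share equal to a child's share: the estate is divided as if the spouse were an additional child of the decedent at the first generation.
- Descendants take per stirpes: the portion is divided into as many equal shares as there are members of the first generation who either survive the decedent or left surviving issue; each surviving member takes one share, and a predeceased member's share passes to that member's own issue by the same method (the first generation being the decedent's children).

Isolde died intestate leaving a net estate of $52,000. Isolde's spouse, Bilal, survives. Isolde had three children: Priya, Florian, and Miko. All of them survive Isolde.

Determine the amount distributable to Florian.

Florian receives $13,000.

The spouse counts as an additional share at the children's level, so there are 4 primary shares of $13,000. Bilal takes one such share ($13,000).
The children's combined portion ($39,000) is divided into 3 shares of $13,000: Priya, Florian, and Miko each take $13,000.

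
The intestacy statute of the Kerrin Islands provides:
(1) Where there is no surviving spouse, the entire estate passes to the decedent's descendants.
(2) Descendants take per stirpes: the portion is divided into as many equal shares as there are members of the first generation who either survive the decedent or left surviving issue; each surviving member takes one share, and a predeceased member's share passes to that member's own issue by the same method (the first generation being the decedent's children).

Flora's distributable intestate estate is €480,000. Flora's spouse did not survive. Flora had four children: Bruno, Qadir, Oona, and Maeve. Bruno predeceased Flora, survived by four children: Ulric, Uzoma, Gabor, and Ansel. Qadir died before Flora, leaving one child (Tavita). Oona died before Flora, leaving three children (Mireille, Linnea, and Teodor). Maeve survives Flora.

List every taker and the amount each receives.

The entire €480,000 passes to the descendants.
That amount (€480,000) is divided into 4 shares of €120,000: Maeve takes €120,000; Bruno's €120,000 share passes to Bruno's issue; Qadir's €120,000 share passes to Qadir's issue; Oona's €120,000 share passes to Oona's issue.
Bruno's share (€120,000) is divided into 4 shares of €30,000: Ulric, Uzoma, Gabor, and Ansel each take €30,000.
Qadir's share (€120,000) passes entirely to Tavita.
Oona's share (€120,000) is divided into 3 shares of €40,000: Mireille, Linnea, and Teodor each take €40,000.

Ulric: €30,000; Uzoma: €30,000; Gabor: €30,000; Ansel: €30,000; Tavita: €120,000; Mireille: €40,000; Linnea: €40,000; Teodor: €40,000; Maeve: €120,000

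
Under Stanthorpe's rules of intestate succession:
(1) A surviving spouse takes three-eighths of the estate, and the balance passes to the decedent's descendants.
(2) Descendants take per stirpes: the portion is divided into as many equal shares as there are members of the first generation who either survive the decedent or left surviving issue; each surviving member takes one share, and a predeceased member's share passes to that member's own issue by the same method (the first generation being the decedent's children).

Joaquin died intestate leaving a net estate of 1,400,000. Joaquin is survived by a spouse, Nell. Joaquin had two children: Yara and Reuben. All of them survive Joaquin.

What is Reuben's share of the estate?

Reuben receives 437,500.

Nell takes three-eighths of 1,400,000 = 525,000. The remaining 875,000 passes to the descendants.
The descendants' portion (875,000) is divided into 2 shares of 437,500: Yara and Reuben each take 437,500.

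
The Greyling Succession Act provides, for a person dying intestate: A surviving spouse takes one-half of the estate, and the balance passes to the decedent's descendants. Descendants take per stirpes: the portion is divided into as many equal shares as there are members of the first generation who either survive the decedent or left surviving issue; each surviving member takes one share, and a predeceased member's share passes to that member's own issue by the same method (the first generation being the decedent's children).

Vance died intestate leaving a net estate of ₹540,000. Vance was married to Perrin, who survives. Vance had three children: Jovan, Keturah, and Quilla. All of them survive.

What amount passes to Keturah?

Keturah receives ₹90,000.

Perrin takes one-half of ₹540,000 = ₹270,000. The remaining ₹270,000 passes to the descendants.
The descendants' portion (₹270,000) is divided into 3 shares of ₹90,000: Jovan, Keturah, and Quilla each take ₹90,000.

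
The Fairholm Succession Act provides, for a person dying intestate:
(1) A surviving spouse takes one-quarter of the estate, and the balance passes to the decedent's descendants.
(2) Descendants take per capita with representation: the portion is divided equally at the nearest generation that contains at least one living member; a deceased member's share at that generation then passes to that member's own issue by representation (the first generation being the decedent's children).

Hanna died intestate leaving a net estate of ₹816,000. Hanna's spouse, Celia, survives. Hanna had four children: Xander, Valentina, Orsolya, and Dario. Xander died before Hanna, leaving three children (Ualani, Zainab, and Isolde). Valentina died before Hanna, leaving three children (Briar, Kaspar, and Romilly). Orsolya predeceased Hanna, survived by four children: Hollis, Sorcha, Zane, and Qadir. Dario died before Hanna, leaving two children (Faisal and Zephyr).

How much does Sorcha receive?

Celia takes one-quarter of ₹816,000 = ₹204,000. The remaining ₹612,000 passes to the descendants.
No child survives, so the initial division is made at the grandchildren's generation.
The descendants' portion (₹612,000) is divided into 12 shares of ₹51,000: Ualani, Zainab, Isolde, Briar, Kaspar, Romilly, Hollis, Sorcha, Zane, Qadir, Faisal, and Zephyr each take ₹51,000.

Sorcha receives ₹51,000.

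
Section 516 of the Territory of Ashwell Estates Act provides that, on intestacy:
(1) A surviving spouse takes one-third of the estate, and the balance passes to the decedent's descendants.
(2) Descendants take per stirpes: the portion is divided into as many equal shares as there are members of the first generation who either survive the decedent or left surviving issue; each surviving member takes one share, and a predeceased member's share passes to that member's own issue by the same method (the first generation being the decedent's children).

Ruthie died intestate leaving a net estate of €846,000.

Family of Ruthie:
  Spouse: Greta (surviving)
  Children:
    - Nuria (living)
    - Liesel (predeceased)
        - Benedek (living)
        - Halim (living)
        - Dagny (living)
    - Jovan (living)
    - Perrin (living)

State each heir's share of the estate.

Greta takes one-third of €846,000 = €282,000. The remaining €564,000 passes to the descendants.
The descendants' portion (€564,000) is divided into 4 shares of €141,000: Nuria, Jovan, and Perrin each take €141,000; Liesel's €141,000 share passes to Liesel's issue.
Liesel's share (€141,000) is divided into 3 shares of €47,000: Benedek, Halim, and Dagny each take €47,000.

Greta: €282,000; Nuria: €141,000; Benedek: €47,000; Halim: €47,000; Dagny: €47,000; Jovan: €141,000; Perrin: €141,000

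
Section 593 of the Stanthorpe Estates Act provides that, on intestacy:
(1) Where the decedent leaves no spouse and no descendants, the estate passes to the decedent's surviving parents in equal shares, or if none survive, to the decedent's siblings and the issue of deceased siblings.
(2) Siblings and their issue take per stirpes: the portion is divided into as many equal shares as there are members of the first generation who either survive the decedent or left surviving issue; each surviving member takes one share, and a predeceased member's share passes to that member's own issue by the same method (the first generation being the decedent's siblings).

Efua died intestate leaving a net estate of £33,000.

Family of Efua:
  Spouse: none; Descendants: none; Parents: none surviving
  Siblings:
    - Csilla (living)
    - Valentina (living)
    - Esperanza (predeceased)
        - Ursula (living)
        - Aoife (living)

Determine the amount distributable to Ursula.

The entire £33,000 passes to the siblings and their issue.
That amount (£33,000) is divided into 3 shares of £11,000: Csilla and Valentina each take £11,000; Esperanza's £11,000 share passes to Esperanza's issue.
Esperanza's share (£11,000) is divided into 2 shares of £5,500: Ursula and Aoife each take £5,500.

Ursula receives £5,500.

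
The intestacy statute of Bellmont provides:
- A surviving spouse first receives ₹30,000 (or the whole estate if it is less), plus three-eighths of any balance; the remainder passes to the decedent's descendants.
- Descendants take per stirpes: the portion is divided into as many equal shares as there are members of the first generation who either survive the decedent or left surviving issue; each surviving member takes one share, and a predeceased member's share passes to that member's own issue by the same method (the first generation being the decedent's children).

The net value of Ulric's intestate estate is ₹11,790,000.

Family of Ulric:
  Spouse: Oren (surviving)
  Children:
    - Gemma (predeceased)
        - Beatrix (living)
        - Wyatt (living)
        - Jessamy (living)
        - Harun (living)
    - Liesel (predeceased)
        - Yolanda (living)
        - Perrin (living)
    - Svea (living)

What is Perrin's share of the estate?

Perrin receives ₹1,225,000.

Oren first takes ₹30,000, leaving a balance of ₹11,760,000. Oren then takes three-eighths of the balance (₹4,410,000), for a total of ₹4,440,000. The remaining ₹7,350,000 passes to the descendants.
The descendants' portion (₹7,350,000) is divided into 3 shares of ₹2,450,000: Svea takes ₹2,450,000; Gemma's ₹2,450,000 share passes to Gemma's issue; Liesel's ₹2,450,000 share passes to Liesel's issue.
Gemma's share (₹2,450,000) is divided into 4 shares of ₹612,500: Beatrix, Wyatt, Jessamy, and Harun each take ₹612,500.
Liesel's share (₹2,450,000) is divided into 2 shares of ₹1,225,000: Yolanda and Perrin each take ₹1,225,000.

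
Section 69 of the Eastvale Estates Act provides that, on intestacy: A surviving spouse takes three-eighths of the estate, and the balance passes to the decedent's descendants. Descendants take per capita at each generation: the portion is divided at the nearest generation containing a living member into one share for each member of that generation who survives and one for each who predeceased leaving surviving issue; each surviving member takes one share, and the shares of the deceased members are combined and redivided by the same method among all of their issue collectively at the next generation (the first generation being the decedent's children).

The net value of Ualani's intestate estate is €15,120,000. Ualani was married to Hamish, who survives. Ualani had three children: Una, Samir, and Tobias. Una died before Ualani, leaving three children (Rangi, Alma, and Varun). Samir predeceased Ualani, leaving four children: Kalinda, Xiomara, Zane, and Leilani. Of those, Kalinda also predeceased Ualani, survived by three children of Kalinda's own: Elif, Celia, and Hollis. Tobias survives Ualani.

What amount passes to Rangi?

Hamish takes three-eighths of €15,120,000 = €5,670,000. The remaining €9,450,000 passes to the descendants.
The descendants' portion (€9,450,000) is divided at the children's generation into 3 shares of €3,150,000. Tobias takes €3,150,000. The 2 shares of the deceased (Una and Samir) are combined into a pool of €6,300,000.
That pool (€6,300,000) is divided at the grandchildren's generation into 7 shares of €900,000. Rangi, Alma, Varun, Xiomara, Zane, and Leilani each take €900,000. The remaining share for the deceased Kalinda (€900,000) is carried to the next generation.
That pool (€900,000) is divided at the great-grandchildren's generation equally among Elif, Celia, and Hollis: €300,000 each.

Rangi receives €900,000.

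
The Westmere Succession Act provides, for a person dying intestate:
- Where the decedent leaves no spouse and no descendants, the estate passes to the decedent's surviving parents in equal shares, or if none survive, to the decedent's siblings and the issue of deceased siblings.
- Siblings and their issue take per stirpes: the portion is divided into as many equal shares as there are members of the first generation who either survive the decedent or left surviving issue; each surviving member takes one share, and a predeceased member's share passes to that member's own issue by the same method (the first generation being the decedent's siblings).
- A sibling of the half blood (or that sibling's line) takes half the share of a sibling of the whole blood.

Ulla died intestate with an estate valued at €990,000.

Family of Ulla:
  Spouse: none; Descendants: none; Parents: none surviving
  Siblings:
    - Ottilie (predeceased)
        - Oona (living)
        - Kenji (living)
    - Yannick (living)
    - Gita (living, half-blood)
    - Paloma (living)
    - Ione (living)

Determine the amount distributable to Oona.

The entire €990,000 passes to the siblings and their issue.
Counting each half-blood sibling's line as half a unit, there are 9/2 units in €990,000, so one unit is €220,000. Whole-blood lines (Ottilie, Yannick, Paloma, and Ione) take €220,000 each; half-blood lines (Gita) take €110,000 each.
Ottilie's share (€220,000) is divided into 2 shares of €110,000: Oona and Kenji each take €110,000.

Oona receives €110,000.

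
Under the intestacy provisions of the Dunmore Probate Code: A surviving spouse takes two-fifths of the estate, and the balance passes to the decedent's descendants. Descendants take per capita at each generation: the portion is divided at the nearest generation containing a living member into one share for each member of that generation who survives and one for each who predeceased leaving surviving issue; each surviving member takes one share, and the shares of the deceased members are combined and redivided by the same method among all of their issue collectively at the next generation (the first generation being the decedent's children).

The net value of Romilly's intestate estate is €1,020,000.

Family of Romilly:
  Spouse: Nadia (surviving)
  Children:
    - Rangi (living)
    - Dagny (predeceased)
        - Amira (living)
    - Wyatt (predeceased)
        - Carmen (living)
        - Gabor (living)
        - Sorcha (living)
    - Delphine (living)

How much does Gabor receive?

Gabor receives €76,500.

Nadia takes two-fifths of €1,020,000 = €408,000. The remaining €612,000 passes to the descendants.
The descendants' portion (€612,000) is divided at the children's generation into 4 shares of €153,000. Rangi and Delphine each take €153,000. The 2 shares of the deceased (Dagny and Wyatt) are combined into a pool of €306,000.
That pool (€306,000) is divided at the grandchildren's generation equally among Amira, Carmen, Gabor, and Sorcha: €76,500 each.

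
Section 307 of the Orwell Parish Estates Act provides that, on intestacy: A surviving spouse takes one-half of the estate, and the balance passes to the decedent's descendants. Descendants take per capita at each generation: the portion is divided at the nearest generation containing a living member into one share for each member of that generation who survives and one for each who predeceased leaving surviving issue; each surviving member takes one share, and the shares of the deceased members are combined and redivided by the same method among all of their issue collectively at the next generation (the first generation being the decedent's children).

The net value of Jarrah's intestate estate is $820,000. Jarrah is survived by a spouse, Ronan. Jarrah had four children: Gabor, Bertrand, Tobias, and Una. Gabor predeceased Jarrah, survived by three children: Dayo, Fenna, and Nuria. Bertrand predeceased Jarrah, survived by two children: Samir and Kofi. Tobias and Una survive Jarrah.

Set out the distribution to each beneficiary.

Ronan takes one-half of $820,000 = $410,000. The remaining $410,000 passes to the descendants.
The descendants' portion ($410,000) is divided at the children's generation into 4 shares of $102,500. Tobias and Una each take $102,500. The 2 shares of the deceased (Gabor and Bertrand) are combined into a pool of $205,000.
That pool ($205,000) is divided at the grandchildren's generation equally among Dayo, Fenna, Nuria, Samir, and Kofi: $41,000 each.

Ronan: $410,000; Dayo: $41,000; Fenna: $41,000; Nuria: $41,000; Samir: $41,000; Kofi: $41,000; Tobias: $102,500; Una: $102,500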